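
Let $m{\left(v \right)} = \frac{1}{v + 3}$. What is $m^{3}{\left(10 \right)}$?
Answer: $\frac{1}{2197} \approx 0.00045517$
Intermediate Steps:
$m{\left(v \right)} = \frac{1}{3 + v}$
$m^{3}{\left(10 \right)} = \left(\frac{1}{3 + 10}\right)^{3} = \left(\frac{1}{13}\right)^{3} = \frac{1}{2197}$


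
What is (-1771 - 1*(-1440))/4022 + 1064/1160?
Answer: 486931/583190 ≈ 0.83494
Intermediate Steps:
(-1771 - 1*(-1440))/4022 + 1064/1160 = (-1771 + 1440)*(1/4022) + 1064*(1/1160) = -331*1/4022 + 133/145 = -331/4022 + 133/145 = 486931/583190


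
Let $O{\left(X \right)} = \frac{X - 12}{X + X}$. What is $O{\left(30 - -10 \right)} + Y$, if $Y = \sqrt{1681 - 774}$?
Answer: $\frac{7}{20} + \sqrt{907} \approx 30.466$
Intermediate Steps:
$O{\left(X \right)} = \frac{-12 + X}{2 X}$
$Y = \sqrt{907} \approx 30.116$
$O{\left(30 - -10 \right)} + Y = \frac{-12 + \left(30 - -10\right)}{2 \left(30 - -10\right)} + \sqrt{907} = \frac{-12 + \left(30 + 10\right)}{2 \left(30 + 10\right)} + \sqrt{907} = \frac{-12 + 40}{2 \cdot 40} + \sqrt{907} = \frac{1}{2} \cdot \frac{1}{40} \cdot 28 + \sqrt{907} = \frac{7}{20} + \sqrt{907}$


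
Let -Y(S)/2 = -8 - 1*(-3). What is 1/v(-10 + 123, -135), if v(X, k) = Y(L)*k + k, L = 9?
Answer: -1/1485 ≈ -0.00067340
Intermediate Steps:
Y(S) = 10 (Y(S) = -2*(-8 - 1*(-3)) = -2*(-8 + 3) = -2*(-5) = 10)
v(X, k) = 11*k (v(X, k) = 10*k + k = 11*k)
1/v(-10 + 123, -135) = 1/(11*(-135)) = 1/(-1485) = -1/1485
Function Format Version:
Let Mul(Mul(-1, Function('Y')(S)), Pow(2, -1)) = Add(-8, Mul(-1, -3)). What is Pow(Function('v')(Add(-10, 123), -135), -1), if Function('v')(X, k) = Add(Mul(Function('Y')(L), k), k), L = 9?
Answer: Rational(-1, 1485) ≈ -0.00067340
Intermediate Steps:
Function('Y')(S) = 10 (Function('Y')(S) = Mul(-2, Add(-8, Mul(-1, -3))) = Mul(-2, Add(-8, 3)) = Mul(-2, -5) = 10)
Function('v')(X, k) = Mul(11, k) (Function('v')(X, k) = Add(Mul(10, k), k) = Mul(11, k))
Pow(Function('v')(Add(-10, 123), -135), -1) = Pow(Mul(11, -135), -1) = Pow(-1485, -1) = Rational(-1, 1485)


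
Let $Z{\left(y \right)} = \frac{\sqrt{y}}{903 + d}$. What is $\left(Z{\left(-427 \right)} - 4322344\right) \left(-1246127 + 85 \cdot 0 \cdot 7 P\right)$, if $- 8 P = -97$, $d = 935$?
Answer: $5386189561688 - \frac{1246127 i \sqrt{427}}{1838} \approx 5.3862 \cdot 10^{12} - 14010.0 i$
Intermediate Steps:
$P = \frac{97}{8}$ ($P = \left(- \frac{1}{8}\right) \left(-97\right) = \frac{97}{8} \approx 12.125$)
$Z{\left(y \right)} = \frac{\sqrt{y}}{1838}$ ($Z{\left(y \right)} = \frac{\sqrt{y}}{903 + 935} = \frac{\sqrt{y}}{1838}$)
$\left(Z{\left(-427 \right)} - 4322344\right) \left(-1246127 + 85 \cdot 0 \cdot 7 P\right) = \left(\frac{\sqrt{-427}}{1838} - 4322344\right) \left(-1246127 + 85 \cdot 0 \cdot 7 \cdot \frac{97}{8}\right) = \left(\frac{i \sqrt{427}}{1838} - 4322344\right) \left(-1246127 + 85 \cdot 0 \cdot \frac{97}{8}\right) = \left(\frac{i \sqrt{427}}{1838} - 4322344\right) \left(-1246127 + 0 \cdot \frac{97}{8}\right) = \left(-4322344 + \frac{i \sqrt{427}}{1838}\right) \left(-1246127 + 0\right) = \left(-4322344 + \frac{i \sqrt{427}}{1838}\right) \left(-1246127\right) = 5386189561688 - \frac{1246127 i \sqrt{427}}{1838}$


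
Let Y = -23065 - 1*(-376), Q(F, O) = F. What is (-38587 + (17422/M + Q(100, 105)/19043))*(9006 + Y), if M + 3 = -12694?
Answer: 127665694737630909/241788971 ≈ 5.2800e+8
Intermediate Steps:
M = -12697 (M = -3 - 12694 = -12697)
Y = -22689 (Y = -23065 + 376 = -22689)
(-38587 + (17422/M + Q(100, 105)/19043))*(9006 + Y) = (-38587 + (17422/(-12697) + 100/19043))*(9006 - 22689) = (-38587 + (17422*(-1/12697) + 100*(1/19043)))*(-13683) = (-38587 + (-17422/12697 + 100/19043))*(-13683) = (-38587 - 330497446/241788971)*(-13683) = -9330241521423/241788971*(-13683) = 127665694737630909/241788971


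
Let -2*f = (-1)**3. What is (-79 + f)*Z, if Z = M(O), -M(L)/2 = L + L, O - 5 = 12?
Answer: 5338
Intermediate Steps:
O = 17 (O = 5 + 12 = 17)
M(L) = -4*L (M(L) = -2*(L + L) = -4*L)
Z = -68 (Z = -4*17 = -68)
f = 1/2 (f = -1/2*(-1)**3 = -1/2*(-1) = 1/2 ≈ 0.50000)
(-79 + f)*Z = (-79 + 1/2)*(-68) = -157/2*(-68) = 5338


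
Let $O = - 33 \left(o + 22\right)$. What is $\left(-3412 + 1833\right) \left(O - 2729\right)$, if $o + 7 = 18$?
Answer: $6028622$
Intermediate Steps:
$o = 11$ ($o = -7 + 18 = 11$)
$O = -1089$ ($O = - 33 \left(11 + 22\right) = \left(-33\right) 33 = -1089$)
$\left(-3412 + 1833\right) \left(O - 2729\right) = \left(-3412 + 1833\right) \left(-1089 - 2729\right) = \left(-1579\right) \left(-3818\right) = 6028622$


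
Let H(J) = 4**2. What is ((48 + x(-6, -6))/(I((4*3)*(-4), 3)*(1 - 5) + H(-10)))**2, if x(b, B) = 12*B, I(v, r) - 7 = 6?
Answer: 4/9 ≈ 0.44444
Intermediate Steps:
I(v, r) = 13 (I(v, r) = 7 + 6 = 13)
H(J) = 16
((48 + x(-6, -6))/(I((4*3)*(-4), 3)*(1 - 5) + H(-10)))**2 = ((48 + 12*(-6))/(13*(1 - 5) + 16))**2 = ((48 - 72)/(13*(-4) + 16))**2 = (-24/(-52 + 16))**2 = (-24/(-36))**2 = (-24*(-1/36))**2 = (2/3)**2 = 4/9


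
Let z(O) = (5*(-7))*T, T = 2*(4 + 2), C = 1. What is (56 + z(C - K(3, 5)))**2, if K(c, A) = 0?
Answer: 132496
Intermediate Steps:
T = 12 (T = 2*6 = 12)
z(O) = -420 (z(O) = (5*(-7))*12 = -35*12 = -420)
(56 + z(C - K(3, 5)))**2 = (56 - 420)**2 = (-364)**2 = 132496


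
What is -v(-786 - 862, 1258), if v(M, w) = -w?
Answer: 1258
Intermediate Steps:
-v(-786 - 862, 1258) = -(-1)*1258 = -1*(-1258) = 1258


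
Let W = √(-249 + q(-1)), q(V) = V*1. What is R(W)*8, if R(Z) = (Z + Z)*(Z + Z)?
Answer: -8000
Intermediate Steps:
q(V) = V
W = 5*I*√10 (W = √(-249 - 1) = √(-250) = 5*I*√10 ≈ 15.811*I)
R(Z) = 4*Z² (R(Z) = (2*Z)*(2*Z) = 4*Z²)
R(W)*8 = (4*(5*I*√10)²)*8 = (4*(-250))*8 = -1000*8 = -8000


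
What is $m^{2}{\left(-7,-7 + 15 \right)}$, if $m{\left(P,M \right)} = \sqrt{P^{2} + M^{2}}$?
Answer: $113$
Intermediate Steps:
$m{\left(P,M \right)} = \sqrt{M^{2} + P^{2}}$
$m^{2}{\left(-7,-7 + 15 \right)} = \left(\sqrt{\left(-7 + 15\right)^{2} + \left(-7\right)^{2}}\right)^{2} = \left(\sqrt{8^{2} + 49}\right)^{2} = \left(\sqrt{64 + 49}\right)^{2} = \left(\sqrt{113}\right)^{2} = 113$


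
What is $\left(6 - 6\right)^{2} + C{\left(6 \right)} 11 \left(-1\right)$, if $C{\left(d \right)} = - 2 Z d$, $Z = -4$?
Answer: $-528$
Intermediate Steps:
$C{\left(d \right)} = 8 d$ ($C{\left(d \right)} = \left(-2\right) \left(-4\right) d = 8 d$)
$\left(6 - 6\right)^{2} + C{\left(6 \right)} 11 \left(-1\right) = \left(6 - 6\right)^{2} + 8 \cdot 6 \cdot 11 \left(-1\right) = 0^{2} + 48 \left(-11\right) = 0 - 528 = -528$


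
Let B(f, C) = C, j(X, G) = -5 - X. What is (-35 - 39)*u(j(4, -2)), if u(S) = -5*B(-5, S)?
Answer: -3330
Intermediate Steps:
u(S) = -5*S
(-35 - 39)*u(j(4, -2)) = (-35 - 39)*(-5*(-5 - 1*4)) = -(-370)*(-5 - 4) = -(-370)*(-9) = -74*45 = -3330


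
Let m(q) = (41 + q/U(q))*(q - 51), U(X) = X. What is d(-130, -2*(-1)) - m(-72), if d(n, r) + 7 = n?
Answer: 5029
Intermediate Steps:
d(n, r) = -7 + n
m(q) = -2142 + 42*q (m(q) = (41 + q/q)*(q - 51) = (41 + 1)*(-51 + q) = 42*(-51 + q) = -2142 + 42*q)
d(-130, -2*(-1)) - m(-72) = (-7 - 130) - (-2142 + 42*(-72)) = -137 - (-2142 - 3024) = -137 - 1*(-5166) = -137 + 5166 = 5029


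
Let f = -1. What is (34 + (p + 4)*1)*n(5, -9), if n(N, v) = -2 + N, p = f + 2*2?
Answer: 123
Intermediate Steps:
p = 3 (p = -1 + 2*2 = -1 + 4 = 3)
(34 + (p + 4)*1)*n(5, -9) = (34 + (3 + 4)*1)*(-2 + 5) = (34 + 7*1)*3 = (34 + 7)*3 = 41*3 = 123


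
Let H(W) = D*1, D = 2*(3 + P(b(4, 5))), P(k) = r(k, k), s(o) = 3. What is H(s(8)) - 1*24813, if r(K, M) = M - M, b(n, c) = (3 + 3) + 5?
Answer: -24807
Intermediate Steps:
b(n, c) = 11 (b(n, c) = 6 + 5 = 11)
r(K, M) = 0
P(k) = 0
D = 6 (D = 2*(3 + 0) = 2*3 = 6)
H(W) = 6 (H(W) = 6*1 = 6)
H(s(8)) - 1*24813 = 6 - 1*24813 = 6 - 24813 = -24807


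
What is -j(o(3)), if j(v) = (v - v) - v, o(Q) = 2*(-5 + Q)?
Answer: -4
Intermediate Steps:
o(Q) = -10 + 2*Q
j(v) = -v (j(v) = 0 - v = -v)
-j(o(3)) = -(-1)*(-10 + 2*3) = -(-1)*(-10 + 6) = -(-1)*(-4) = -1*4 = -4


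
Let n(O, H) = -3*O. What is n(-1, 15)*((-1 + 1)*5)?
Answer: 0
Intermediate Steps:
n(-1, 15)*((-1 + 1)*5) = (-3*(-1))*((-1 + 1)*5) = 3*(0*5) = 3*0 = 0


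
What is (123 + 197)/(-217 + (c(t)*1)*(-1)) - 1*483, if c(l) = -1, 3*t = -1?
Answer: -13081/27 ≈ -484.48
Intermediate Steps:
t = -⅓ (t = (⅓)*(-1) = -⅓ ≈ -0.33333)
(123 + 197)/(-217 + (c(t)*1)*(-1)) - 1*483 = (123 + 197)/(-217 - 1*1*(-1)) - 1*483 = 320/(-217 - 1*(-1)) - 483 = 320/(-217 + 1) - 483 = 320/(-216) - 483 = 320*(-1/216) - 483 = -40/27 - 483 = -13081/27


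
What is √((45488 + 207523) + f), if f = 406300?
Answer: √659311 ≈ 811.98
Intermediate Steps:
√((45488 + 207523) + f) = √((45488 + 207523) + 406300) = √(253011 + 406300) = √659311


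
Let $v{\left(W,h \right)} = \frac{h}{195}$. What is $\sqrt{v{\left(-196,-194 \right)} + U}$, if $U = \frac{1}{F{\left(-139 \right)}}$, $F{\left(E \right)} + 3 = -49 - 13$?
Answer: $\frac{i \sqrt{38415}}{195} \approx 1.0051 i$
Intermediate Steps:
$F{\left(E \right)} = -65$ ($F{\left(E \right)} = -3 - 62 = -65$)
$v{\left(W,h \right)} = \frac{h}{195}$ ($v{\left(W,h \right)} = h \frac{1}{195} = \frac{h}{195}$)
$U = - \frac{1}{65}$ ($U = \frac{1}{-65} = - \frac{1}{65} \approx -0.015385$)
$\sqrt{v{\left(-196,-194 \right)} + U} = \sqrt{\frac{1}{195} \left(-194\right) - \frac{1}{65}} = \sqrt{- \frac{194}{195} - \frac{1}{65}} = \sqrt{- \frac{197}{195}} = \frac{i \sqrt{38415}}{195}$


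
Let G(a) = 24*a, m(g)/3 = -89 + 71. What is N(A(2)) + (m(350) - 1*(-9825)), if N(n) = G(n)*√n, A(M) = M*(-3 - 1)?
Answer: 9771 - 384*I*√2 ≈ 9771.0 - 543.06*I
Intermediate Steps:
m(g) = -54 (m(g) = 3*(-89 + 71) = 3*(-18) = -54)
A(M) = -4*M (A(M) = M*(-4) = -4*M)
N(n) = 24*n^(3/2) (N(n) = (24*n)*√n = 24*n^(3/2))
N(A(2)) + (m(350) - 1*(-9825)) = 24*(-4*2)^(3/2) + (-54 - 1*(-9825)) = 24*(-8)^(3/2) + (-54 + 9825) = 24*(-16*I*√2) + 9771 = -384*I*√2 + 9771 = 9771 - 384*I*√2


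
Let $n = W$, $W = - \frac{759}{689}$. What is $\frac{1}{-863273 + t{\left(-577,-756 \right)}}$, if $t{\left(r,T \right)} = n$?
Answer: $- \frac{689}{594795856} \approx -1.1584 \cdot 10^{-6}$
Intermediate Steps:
$W = - \frac{759}{689}$ ($W = \left(-759\right) \frac{1}{689} = - \frac{759}{689} \approx -1.1016$)
$n = - \frac{759}{689} \approx -1.1016$
$t{\left(r,T \right)} = - \frac{759}{689}$
$\frac{1}{-863273 + t{\left(-577,-756 \right)}} = \frac{1}{-863273 - \frac{759}{689}} = \frac{1}{- \frac{594795856}{689}} = - \frac{689}{594795856}$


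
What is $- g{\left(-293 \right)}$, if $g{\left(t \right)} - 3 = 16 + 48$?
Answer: $-67$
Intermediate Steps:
$g{\left(t \right)} = 67$ ($g{\left(t \right)} = 3 + \left(16 + 48\right) = 3 + 64 = 67$)
$- g{\left(-293 \right)} = \left(-1\right) 67 = -67$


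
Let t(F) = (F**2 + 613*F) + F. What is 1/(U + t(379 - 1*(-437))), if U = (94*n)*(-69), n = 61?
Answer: 1/771234 ≈ 1.2966e-6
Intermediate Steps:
t(F) = F**2 + 614*F
U = -395646 (U = (94*61)*(-69) = 5734*(-69) = -395646)
1/(U + t(379 - 1*(-437))) = 1/(-395646 + (379 - 1*(-437))*(614 + (379 - 1*(-437)))) = 1/(-395646 + (379 + 437)*(614 + (379 + 437))) = 1/(-395646 + 816*(614 + 816)) = 1/(-395646 + 816*1430) = 1/(-395646 + 1166880) = 1/771234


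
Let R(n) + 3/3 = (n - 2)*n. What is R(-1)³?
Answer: 8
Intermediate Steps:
R(n) = -1 + n*(-2 + n) (R(n) = -1 + (n - 2)*n = -1 + (-2 + n)*n = -1 + n*(-2 + n))
R(-1)³ = (-1 + (-1)² - 2*(-1))³ = (-1 + 1 + 2)³ = 2³ = 8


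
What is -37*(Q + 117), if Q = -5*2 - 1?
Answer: -3922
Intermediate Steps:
Q = -11 (Q = -10 - 1 = -11)
-37*(Q + 117) = -37*(-11 + 117) = -37*106 = -3922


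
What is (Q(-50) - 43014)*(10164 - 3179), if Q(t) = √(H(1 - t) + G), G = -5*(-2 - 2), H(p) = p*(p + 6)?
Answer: -300452790 + 6985*√2927 ≈ -3.0008e+8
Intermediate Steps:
H(p) = p*(6 + p)
G = 20 (G = -5*(-4) = 20)
Q(t) = √(20 + (1 - t)*(7 - t)) (Q(t) = √((1 - t)*(6 + (1 - t)) + 20) = √((1 - t)*(7 - t) + 20) = √(20 + (1 - t)*(7 - t)))
(Q(-50) - 43014)*(10164 - 3179) = (√(20 - (-1 - 50)*(7 - 1*(-50))) - 43014)*(10164 - 3179) = (√(20 - 1*(-51)*(7 + 50)) - 43014)*6985 = (√(20 - 1*(-51)*57) - 43014)*6985 = (√(20 + 2907) - 43014)*6985 = (√2927 - 43014)*6985 = (-43014 + √2927)*6985 = -300452790 + 6985*√2927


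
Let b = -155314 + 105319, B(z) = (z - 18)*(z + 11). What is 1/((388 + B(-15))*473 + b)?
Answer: 1/195965 ≈ 5.1029e-6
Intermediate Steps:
B(z) = (-18 + z)*(11 + z)
b = -49995
1/((388 + B(-15))*473 + b) = 1/((388 + (-198 + (-15)² - 7*(-15)))*473 - 49995) = 1/((388 + (-198 + 225 + 105))*473 - 49995) = 1/((388 + 132)*473 - 49995) = 1/(520*473 - 49995) = 1/(245960 - 49995) = 1/195965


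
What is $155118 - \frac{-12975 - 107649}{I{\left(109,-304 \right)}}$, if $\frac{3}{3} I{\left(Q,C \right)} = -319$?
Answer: $\frac{49362018}{319} \approx 1.5474 \cdot 10^{5}$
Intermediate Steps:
$I{\left(Q,C \right)} = -319$
$155118 - \frac{-12975 - 107649}{I{\left(109,-304 \right)}} = 155118 - \frac{-12975 - 107649}{-319} = 155118 - \left(-12975 - 107649\right) \left(- \frac{1}{319}\right) = 155118 - \left(-120624\right) \left(- \frac{1}{319}\right) = 155118 - \frac{120624}{319} = \frac{49362018}{319}$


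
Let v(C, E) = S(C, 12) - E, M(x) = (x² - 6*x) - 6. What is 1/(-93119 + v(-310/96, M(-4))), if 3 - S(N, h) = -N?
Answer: -48/4471355 ≈ -1.0735e-5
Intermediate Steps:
M(x) = -6 + x² - 6*x
S(N, h) = 3 + N (S(N, h) = 3 - (-1)*N = 3 + N)
v(C, E) = 3 + C - E (v(C, E) = (3 + C) - E = 3 + C - E)
1/(-93119 + v(-310/96, M(-4))) = 1/(-93119 + (3 - 310/96 - (-6 + (-4)² - 6*(-4)))) = 1/(-93119 + (3 - 310*1/96 - (-6 + 16 + 24))) = 1/(-93119 + (3 - 155/48 - 1*34)) = 1/(-93119 + (3 - 155/48 - 34)) = 1/(-93119 - 1643/48) = 1/(-4471355/48) = -48/4471355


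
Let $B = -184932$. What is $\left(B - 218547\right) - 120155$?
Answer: $-523634$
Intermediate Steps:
$\left(B - 218547\right) - 120155 = \left(-184932 - 218547\right) - 120155 = -403479 - 120155 = -523634$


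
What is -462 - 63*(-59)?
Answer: 3255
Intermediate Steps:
-462 - 63*(-59) = -462 + 3717 = 3255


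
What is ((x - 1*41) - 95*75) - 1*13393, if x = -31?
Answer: -20590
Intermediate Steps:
((x - 1*41) - 95*75) - 1*13393 = ((-31 - 1*41) - 95*75) - 1*13393 = ((-31 - 41) - 7125) - 13393 = (-72 - 7125) - 13393 = -7197 - 13393 = -20590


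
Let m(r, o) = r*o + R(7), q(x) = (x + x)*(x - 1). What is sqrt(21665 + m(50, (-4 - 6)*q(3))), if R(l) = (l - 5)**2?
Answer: 3*sqrt(1741) ≈ 125.18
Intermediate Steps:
R(l) = (-5 + l)**2
q(x) = 2*x*(-1 + x) (q(x) = (2*x)*(-1 + x) = 2*x*(-1 + x))
m(r, o) = 4 + o*r (m(r, o) = r*o + (-5 + 7)**2 = o*r + 2**2 = o*r + 4 = 4 + o*r)
sqrt(21665 + m(50, (-4 - 6)*q(3))) = sqrt(21665 + (4 + ((-4 - 6)*(2*3*(-1 + 3)))*50)) = sqrt(21665 + (4 - 20*3*2*50)) = sqrt(21665 + (4 - 10*12*50)) = sqrt(21665 + (4 - 120*50)) = sqrt(21665 + (4 - 6000)) = sqrt(21665 - 5996) = sqrt(15669) = 3*sqrt(1741)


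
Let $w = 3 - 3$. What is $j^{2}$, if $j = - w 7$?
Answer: $0$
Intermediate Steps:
$w = 0$
$j = 0$ ($j = \left(-1\right) 0 \cdot 7 = 0 \cdot 7 = 0$)
$j^{2} = 0^{2} = 0$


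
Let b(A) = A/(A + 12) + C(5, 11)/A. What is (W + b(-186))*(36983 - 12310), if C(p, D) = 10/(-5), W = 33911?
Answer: 2256614267567/2697 ≈ 8.3671e+8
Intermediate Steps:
C(p, D) = -2 (C(p, D) = 10*(-1/5) = -2)
b(A) = -2/A + A/(12 + A) (b(A) = A/(A + 12) - 2/A = A/(12 + A) - 2/A = -2/A + A/(12 + A))
(W + b(-186))*(36983 - 12310) = (33911 + (-24 + (-186)**2 - 2*(-186))/((-186)*(12 - 186)))*(36983 - 12310) = (33911 - 1/186*(-24 + 34596 + 372)/(-174))*24673 = (33911 - 1/186*(-1/174)*34944)*24673 = (33911 + 2912/2697)*24673 = (91460879/2697)*24673 = 2256614267567/2697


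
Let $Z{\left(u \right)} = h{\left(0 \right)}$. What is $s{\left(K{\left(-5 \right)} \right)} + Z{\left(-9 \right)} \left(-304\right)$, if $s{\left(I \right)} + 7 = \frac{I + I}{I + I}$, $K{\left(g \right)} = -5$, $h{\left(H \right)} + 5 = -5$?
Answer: $3034$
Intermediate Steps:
$h{\left(H \right)} = -10$ ($h{\left(H \right)} = -5 - 5 = -10$)
$Z{\left(u \right)} = -10$
$s{\left(I \right)} = -6$ ($s{\left(I \right)} = -7 + \frac{I + I}{I + I} = -7 + \frac{2 I}{2 I} = -7 + 2 I \frac{1}{2 I} = -7 + 1 = -6$)
$s{\left(K{\left(-5 \right)} \right)} + Z{\left(-9 \right)} \left(-304\right) = -6 - -3040 = -6 + 3040 = 3034$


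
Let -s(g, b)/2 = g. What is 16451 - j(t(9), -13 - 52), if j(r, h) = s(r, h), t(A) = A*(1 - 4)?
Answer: 16397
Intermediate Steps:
s(g, b) = -2*g
t(A) = -3*A (t(A) = A*(-3) = -3*A)
j(r, h) = -2*r
16451 - j(t(9), -13 - 52) = 16451 - (-2)*(-3*9) = 16451 - (-2)*(-27) = 16451 - 1*54 = 16451 - 54 = 16397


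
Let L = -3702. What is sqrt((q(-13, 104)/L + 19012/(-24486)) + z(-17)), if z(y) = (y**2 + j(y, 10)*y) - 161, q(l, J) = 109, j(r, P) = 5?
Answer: sqrt(21838323154406)/719422 ≈ 6.4957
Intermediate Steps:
z(y) = -161 + y**2 + 5*y (z(y) = (y**2 + 5*y) - 161 = -161 + y**2 + 5*y)
sqrt((q(-13, 104)/L + 19012/(-24486)) + z(-17)) = sqrt((109/(-3702) + 19012/(-24486)) + (-161 + (-17)**2 + 5*(-17))) = sqrt((109*(-1/3702) + 19012*(-1/24486)) + (-161 + 289 - 85)) = sqrt((-109/3702 - 1358/1749) + 43) = sqrt(-579773/719422 + 43) = sqrt(30355373/719422) = sqrt(21838323154406)/719422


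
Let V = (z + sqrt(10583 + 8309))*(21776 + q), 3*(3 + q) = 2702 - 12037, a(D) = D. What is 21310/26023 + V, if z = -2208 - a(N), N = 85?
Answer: -3340606588246/78069 + 111968*sqrt(4723)/3 ≈ -4.0225e+7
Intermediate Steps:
q = -9344/3 (q = -3 + (2702 - 12037)/3 = -3 + (1/3)*(-9335) = -3 - 9335/3 = -9344/3 ≈ -3114.7)
z = -2293 (z = -2208 - 1*85 = -2208 - 85 = -2293)
V = -128371312/3 + 111968*sqrt(4723)/3 (V = (-2293 + sqrt(10583 + 8309))*(21776 - 9344/3) = (-2293 + sqrt(18892))*(55984/3) = (-2293 + 2*sqrt(4723))*(55984/3) = -128371312/3 + 111968*sqrt(4723)/3 ≈ -4.0225e+7)
21310/26023 + V = 21310/26023 + (-128371312/3 + 111968*sqrt(4723)/3) = -3340606588246/78069 + 111968*sqrt(4723)/3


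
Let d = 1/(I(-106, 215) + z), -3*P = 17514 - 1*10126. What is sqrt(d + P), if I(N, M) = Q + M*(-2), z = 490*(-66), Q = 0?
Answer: I*sqrt(23801319250530)/98310 ≈ 49.625*I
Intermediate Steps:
z = -32340
I(N, M) = -2*M (I(N, M) = 0 + M*(-2) = 0 - 2*M = -2*M)
P = -7388/3 (P = -(17514 - 1*10126)/3 = -(17514 - 10126)/3 = -1/3*7388 = -7388/3 ≈ -2462.7)
d = -1/32770 (d = 1/(-2*215 - 32340) = 1/(-430 - 32340) = 1/(-32770) = -1/32770 ≈ -3.0516e-5)
sqrt(d + P) = sqrt(-1/32770 - 7388/3) = sqrt(-242104763/98310) = I*sqrt(23801319250530)/98310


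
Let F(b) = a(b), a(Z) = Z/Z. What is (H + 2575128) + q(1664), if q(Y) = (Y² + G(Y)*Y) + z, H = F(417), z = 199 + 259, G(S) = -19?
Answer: 5312867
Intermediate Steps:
z = 458
a(Z) = 1
F(b) = 1
H = 1
q(Y) = 458 + Y² - 19*Y (q(Y) = (Y² - 19*Y) + 458 = 458 + Y² - 19*Y)
(H + 2575128) + q(1664) = (1 + 2575128) + (458 + 1664² - 19*1664) = 2575129 + (458 + 2768896 - 31616) = 2575129 + 2737738 = 5312867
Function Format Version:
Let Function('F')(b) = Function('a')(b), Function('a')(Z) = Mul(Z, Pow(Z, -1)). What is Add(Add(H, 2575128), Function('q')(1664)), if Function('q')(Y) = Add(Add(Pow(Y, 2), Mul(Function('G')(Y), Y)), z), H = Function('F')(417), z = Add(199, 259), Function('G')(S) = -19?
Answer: 5312867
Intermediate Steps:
z = 458
Function('a')(Z) = 1
Function('F')(b) = 1
H = 1
Function('q')(Y) = Add(458, Pow(Y, 2), Mul(-19, Y)) (Function('q')(Y) = Add(Add(Pow(Y, 2), Mul(-19, Y)), 458) = Add(458, Pow(Y, 2), Mul(-19, Y)))
Add(Add(H, 2575128), Function('q')(1664)) = Add(Add(1, 2575128), Add(458, Pow(1664, 2), Mul(-19, 1664))) = Add(2575129, Add(458, 2768896, -31616)) = Add(2575129, 2737738) = 5312867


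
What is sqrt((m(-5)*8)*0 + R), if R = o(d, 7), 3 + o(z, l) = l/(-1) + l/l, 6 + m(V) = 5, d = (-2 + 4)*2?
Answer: 3*I ≈ 3.0*I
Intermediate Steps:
d = 4 (d = 2*2 = 4)
m(V) = -1 (m(V) = -6 + 5 = -1)
o(z, l) = -2 - l (o(z, l) = -3 + (l/(-1) + l/l) = -3 + (l*(-1) + 1) = -3 + (-l + 1) = -3 + (1 - l) = -2 - l)
R = -9 (R = -2 - 1*7 = -2 - 7 = -9)
sqrt((m(-5)*8)*0 + R) = sqrt(-1*8*0 - 9) = sqrt(-8*0 - 9) = sqrt(0 - 9) = sqrt(-9) = 3*I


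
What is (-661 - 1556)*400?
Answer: -886800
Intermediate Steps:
(-661 - 1556)*400 = -2217*400 = -886800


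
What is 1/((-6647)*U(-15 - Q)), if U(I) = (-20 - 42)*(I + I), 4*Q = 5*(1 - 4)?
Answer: -1/9272565 ≈ -1.0785e-7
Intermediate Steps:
Q = -15/4 (Q = (5*(1 - 4))/4 = (5*(-3))/4 = (1/4)*(-15) = -15/4 ≈ -3.7500)
U(I) = -124*I
1/((-6647)*U(-15 - Q)) = 1/((-6647)*((-124*(-15 - 1*(-15/4))))) = -(-1/(124*(-15 + 15/4)))/6647 = -1/(6647*((-124*(-45/4)))) = -1/6647/1395 = -1/6647*1/1395 = -1/9272565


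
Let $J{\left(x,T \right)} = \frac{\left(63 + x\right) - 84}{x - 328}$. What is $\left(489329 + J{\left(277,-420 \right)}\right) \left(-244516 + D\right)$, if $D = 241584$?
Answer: $- \frac{73169593436}{51} \approx -1.4347 \cdot 10^{9}$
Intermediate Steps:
$J{\left(x,T \right)} = \frac{-21 + x}{-328 + x}$
$\left(489329 + J{\left(277,-420 \right)}\right) \left(-244516 + D\right) = \left(489329 + \frac{-21 + 277}{-328 + 277}\right) \left(-244516 + 241584\right) = \left(489329 + \frac{1}{-51} \cdot 256\right) \left(-2932\right) = \left(489329 - \frac{256}{51}\right) \left(-2932\right) = \frac{24955523}{51} \left(-2932\right) = - \frac{73169593436}{51}$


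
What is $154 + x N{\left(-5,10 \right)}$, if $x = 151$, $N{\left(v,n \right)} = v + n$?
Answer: $909$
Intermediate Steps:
$N{\left(v,n \right)} = n + v$
$154 + x N{\left(-5,10 \right)} = 154 + 151 \left(10 - 5\right) = 154 + 151 \cdot 5 = 154 + 755 = 909$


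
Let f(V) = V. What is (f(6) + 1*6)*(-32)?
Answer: -384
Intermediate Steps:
(f(6) + 1*6)*(-32) = (6 + 1*6)*(-32) = (6 + 6)*(-32) = 12*(-32) = -384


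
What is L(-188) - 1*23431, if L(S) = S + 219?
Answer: -23400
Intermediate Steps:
L(S) = 219 + S
L(-188) - 1*23431 = (219 - 188) - 1*23431 = 31 - 23431 = -23400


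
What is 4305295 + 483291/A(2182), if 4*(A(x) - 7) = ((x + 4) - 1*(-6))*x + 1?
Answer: 20592111675199/4782973 ≈ 4.3053e+6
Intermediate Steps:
A(x) = 29/4 + x*(10 + x)/4 (A(x) = 7 + (((x + 4) - 1*(-6))*x + 1)/4 = 7 + (((4 + x) + 6)*x + 1)/4 = 7 + ((10 + x)*x + 1)/4 = 7 + (x*(10 + x) + 1)/4 = 7 + (1 + x*(10 + x))/4 = 7 + (¼ + x*(10 + x)/4) = 29/4 + x*(10 + x)/4)
4305295 + 483291/A(2182) = 4305295 + 483291/(29/4 + (¼)*2182² + (5/2)*2182) = 4305295 + 483291/(29/4 + (¼)*4761124 + 5455) = 4305295 + 483291/(29/4 + 1190281 + 5455) = 4305295 + 483291/(4782973/4) = 4305295 + 483291*(4/4782973) = 4305295 + 1933164/4782973 = 20592111675199/4782973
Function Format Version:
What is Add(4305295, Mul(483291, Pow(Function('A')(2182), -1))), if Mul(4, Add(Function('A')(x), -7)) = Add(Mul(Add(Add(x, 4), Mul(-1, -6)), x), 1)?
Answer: Rational(20592111675199, 4782973) ≈ 4.3053e+6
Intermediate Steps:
Function('A')(x) = Add(Rational(29, 4), Mul(Rational(1, 4), x, Add(10, x))) (Function('A')(x) = Add(7, Mul(Rational(1, 4), Add(Mul(Add(Add(x, 4), Mul(-1, -6)), x), 1))) = Add(7, Mul(Rational(1, 4), Add(Mul(Add(Add(4, x), 6), x), 1))) = Add(7, Mul(Rational(1, 4), Add(Mul(Add(10, x), x), 1))) = Add(7, Mul(Rational(1, 4), Add(Mul(x, Add(10, x)), 1))) = Add(7, Mul(Rational(1, 4), Add(1, Mul(x, Add(10, x))))) = Add(7, Add(Rational(1, 4), Mul(Rational(1, 4), x, Add(10, x)))) = Add(Rational(29, 4), Mul(Rational(1, 4), x, Add(10, x))))
Add(4305295, Mul(483291, Pow(Function('A')(2182), -1))) = Add(4305295, Mul(483291, Pow(Add(Rational(29, 4), Mul(Rational(1, 4), Pow(2182, 2)), Mul(Rational(5, 2), 2182)), -1))) = Add(4305295, Mul(483291, Pow(Add(Rational(29, 4), Mul(Rational(1, 4), 4761124), 5455), -1))) = Add(4305295, Mul(483291, Pow(Add(Rational(29, 4), 1190281, 5455), -1))) = Add(4305295, Mul(483291, Pow(Rational(4782973, 4), -1))) = Add(4305295, Mul(483291, Rational(4, 4782973))) = Add(4305295, Rational(1933164, 4782973)) = Rational(20592111675199, 4782973)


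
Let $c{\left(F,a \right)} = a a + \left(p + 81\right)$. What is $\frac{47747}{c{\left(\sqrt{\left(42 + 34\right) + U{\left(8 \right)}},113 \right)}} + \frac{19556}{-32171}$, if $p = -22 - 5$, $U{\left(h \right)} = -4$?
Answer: $\frac{1285302149}{412528733} \approx 3.1157$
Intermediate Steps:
$p = -27$ ($p = -22 - 5 = -27$)
$c{\left(F,a \right)} = 54 + a^{2}$ ($c{\left(F,a \right)} = a a + \left(-27 + 81\right) = a^{2} + 54 = 54 + a^{2}$)
$\frac{47747}{c{\left(\sqrt{\left(42 + 34\right) + U{\left(8 \right)}},113 \right)}} + \frac{19556}{-32171} = \frac{47747}{54 + 113^{2}} + \frac{19556}{-32171} = \frac{47747}{54 + 12769} + 19556 \left(- \frac{1}{32171}\right) = \frac{47747}{12823} - \frac{19556}{32171} = \frac{1285302149}{412528733}$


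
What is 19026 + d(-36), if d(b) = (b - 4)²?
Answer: 20626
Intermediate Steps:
d(b) = (-4 + b)²
19026 + d(-36) = 19026 + (-4 - 36)² = 19026 + (-40)² = 19026 + 1600 = 20626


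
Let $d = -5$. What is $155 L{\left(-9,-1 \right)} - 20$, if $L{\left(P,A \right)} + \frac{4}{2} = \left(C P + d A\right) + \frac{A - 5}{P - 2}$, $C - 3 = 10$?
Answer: $- \frac{193660}{11} \approx -17605.0$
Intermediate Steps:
$C = 13$ ($C = 3 + 10 = 13$)
$L{\left(P,A \right)} = -2 - 5 A + 13 P + \frac{-5 + A}{-2 + P}$ ($L{\left(P,A \right)} = -2 - \left(- 13 P + 5 A - \frac{A - 5}{P - 2}\right) = -2 - \left(- 13 P + 5 A - \frac{-5 + A}{-2 + P}\right) = -2 + \left(- 5 A + 13 P + \frac{-5 + A}{-2 + P}\right) = -2 - 5 A + 13 P + \frac{-5 + A}{-2 + P}$)
$155 L{\left(-9,-1 \right)} - 20 = 155 \frac{-1 - -252 + 11 \left(-1\right) + 13 \left(-9\right)^{2} - \left(-5\right) \left(-9\right)}{-2 - 9} - 20 = 155 \frac{-1 + 252 - 11 + 13 \cdot 81 - 45}{-11} - 20 = 155 \left(- \frac{-1 + 252 - 11 + 1053 - 45}{11}\right) - 20 = 155 \left(\left(- \frac{1}{11}\right) 1248\right) - 20 = 155 \left(- \frac{1248}{11}\right) - 20 = - \frac{193440}{11} - 20 = - \frac{193660}{11}$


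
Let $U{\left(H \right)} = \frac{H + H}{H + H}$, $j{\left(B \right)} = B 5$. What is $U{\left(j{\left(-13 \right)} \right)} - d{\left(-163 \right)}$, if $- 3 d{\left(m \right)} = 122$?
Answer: $\frac{125}{3} \approx 41.667$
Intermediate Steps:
$j{\left(B \right)} = 5 B$
$U{\left(H \right)} = 1$ ($U{\left(H \right)} = \frac{2 H}{2 H} = 2 H \frac{1}{2 H} = 1$)
$d{\left(m \right)} = - \frac{122}{3}$ ($d{\left(m \right)} = \left(- \frac{1}{3}\right) 122 = - \frac{122}{3}$)
$U{\left(j{\left(-13 \right)} \right)} - d{\left(-163 \right)} = 1 - - \frac{122}{3} = 1 + \frac{122}{3} = \frac{125}{3}$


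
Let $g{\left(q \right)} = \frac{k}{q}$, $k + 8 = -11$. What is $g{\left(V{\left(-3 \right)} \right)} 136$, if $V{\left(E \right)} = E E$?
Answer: $- \frac{2584}{9} \approx -287.11$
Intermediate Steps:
$k = -19$ ($k = -8 - 11 = -19$)
$V{\left(E \right)} = E^{2}$
$g{\left(q \right)} = - \frac{19}{q}$
$g{\left(V{\left(-3 \right)} \right)} 136 = - \frac{19}{\left(-3\right)^{2}} \cdot 136 = - \frac{19}{9} \cdot 136 = \left(-19\right) \frac{1}{9} \cdot 136 = \left(- \frac{19}{9}\right) 136 = - \frac{2584}{9}$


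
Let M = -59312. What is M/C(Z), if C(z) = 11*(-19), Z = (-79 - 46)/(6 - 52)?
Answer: 5392/19 ≈ 283.79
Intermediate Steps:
Z = 125/46 (Z = -125/(-46) = -125*(-1/46) = 125/46 ≈ 2.7174)
C(z) = -209
M/C(Z) = -59312/(-209) = -59312*(-1/209) = 5392/19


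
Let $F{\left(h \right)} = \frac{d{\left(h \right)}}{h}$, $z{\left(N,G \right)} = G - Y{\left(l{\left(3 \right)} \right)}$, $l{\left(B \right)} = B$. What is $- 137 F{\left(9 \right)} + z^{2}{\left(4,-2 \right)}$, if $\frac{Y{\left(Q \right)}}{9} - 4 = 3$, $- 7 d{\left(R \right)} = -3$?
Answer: $\frac{88588}{21} \approx 4218.5$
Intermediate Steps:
$d{\left(R \right)} = \frac{3}{7}$ ($d{\left(R \right)} = \left(- \frac{1}{7}\right) \left(-3\right) = \frac{3}{7}$)
$Y{\left(Q \right)} = 63$ ($Y{\left(Q \right)} = 36 + 9 \cdot 3 = 36 + 27 = 63$)
$z{\left(N,G \right)} = -63 + G$ ($z{\left(N,G \right)} = G - 63 = -63 + G$)
$F{\left(h \right)} = \frac{3}{7 h}$
$- 137 F{\left(9 \right)} + z^{2}{\left(4,-2 \right)} = - 137 \frac{3}{7 \cdot 9} + \left(-63 - 2\right)^{2} = - 137 \cdot \frac{3}{7} \cdot \frac{1}{9} + \left(-65\right)^{2} = \left(-137\right) \frac{1}{21} + 4225 = - \frac{137}{21} + 4225 = \frac{88588}{21}$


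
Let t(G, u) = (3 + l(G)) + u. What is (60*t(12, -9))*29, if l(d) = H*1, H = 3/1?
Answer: -5220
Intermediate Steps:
H = 3 (H = 3*1 = 3)
l(d) = 3 (l(d) = 3*1 = 3)
t(G, u) = 6 + u (t(G, u) = (3 + 3) + u = 6 + u)
(60*t(12, -9))*29 = (60*(6 - 9))*29 = (60*(-3))*29 = -180*29 = -5220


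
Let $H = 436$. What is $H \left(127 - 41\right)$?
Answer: $37496$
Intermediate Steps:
$H \left(127 - 41\right) = 436 \left(127 - 41\right) = 436 \cdot 86 = 37496$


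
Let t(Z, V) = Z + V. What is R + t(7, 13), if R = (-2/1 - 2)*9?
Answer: -16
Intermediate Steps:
R = -36 (R = (-2*1 - 2)*9 = (-2 - 2)*9 = -4*9 = -36)
t(Z, V) = V + Z
R + t(7, 13) = -36 + (13 + 7) = -36 + 20 = -16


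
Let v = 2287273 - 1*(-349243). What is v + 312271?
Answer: 2948787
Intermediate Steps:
v = 2636516 (v = 2287273 + 349243 = 2636516)
v + 312271 = 2636516 + 312271 = 2948787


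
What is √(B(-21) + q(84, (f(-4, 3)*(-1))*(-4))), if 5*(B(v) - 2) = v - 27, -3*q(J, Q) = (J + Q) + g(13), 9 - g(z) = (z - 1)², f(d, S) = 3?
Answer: 3*√15/5 ≈ 2.3238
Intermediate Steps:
g(z) = 9 - (-1 + z)² (g(z) = 9 - (z - 1)² = 9 - (-1 + z)²)
q(J, Q) = 45 - J/3 - Q/3 (q(J, Q) = -((J + Q) + (9 - (-1 + 13)²))/3 = -((J + Q) + (9 - 1*12²))/3 = -((J + Q) + (9 - 1*144))/3 = -((J + Q) + (9 - 144))/3 = -((J + Q) - 135)/3 = -(-135 + J + Q)/3 = 45 - J/3 - Q/3)
B(v) = -17/5 + v/5 (B(v) = 2 + (v - 27)/5 = 2 + (-27 + v)/5 = 2 + (-27/5 + v/5) = -17/5 + v/5)
√(B(-21) + q(84, (f(-4, 3)*(-1))*(-4))) = √((-17/5 + (⅕)*(-21)) + (45 - ⅓*84 - 3*(-1)*(-4)/3)) = √((-17/5 - 21/5) + (45 - 28 - (-1)*(-4))) = √(-38/5 + (45 - 28 - ⅓*12)) = √(-38/5 + (45 - 28 - 4)) = √(-38/5 + 13) = √(27/5) = 3*√15/5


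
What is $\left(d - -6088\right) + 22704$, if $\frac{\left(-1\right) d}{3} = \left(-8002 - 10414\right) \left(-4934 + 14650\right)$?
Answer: $536818360$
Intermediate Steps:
$d = 536789568$ ($d = - 3 \left(-8002 - 10414\right) \left(-4934 + 14650\right) = - 3 \left(\left(-18416\right) 9716\right) = \left(-3\right) \left(-178929856\right) = 536789568$)
$\left(d - -6088\right) + 22704 = \left(536789568 - -6088\right) + 22704 = \left(536789568 + 6088\right) + 22704 = 536795656 + 22704 = 536818360$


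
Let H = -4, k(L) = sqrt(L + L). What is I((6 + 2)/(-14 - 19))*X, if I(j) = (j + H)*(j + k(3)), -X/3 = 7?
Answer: -7840/363 + 980*sqrt(6)/11 ≈ 196.63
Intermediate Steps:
k(L) = sqrt(2)*sqrt(L) (k(L) = sqrt(2*L) = sqrt(2)*sqrt(L))
X = -21 (X = -3*7 = -21)
I(j) = (-4 + j)*(j + sqrt(6)) (I(j) = (j - 4)*(j + sqrt(2)*sqrt(3)) = (-4 + j)*(j + sqrt(6)))
I((6 + 2)/(-14 - 19))*X = (((6 + 2)/(-14 - 19))**2 - 4*(6 + 2)/(-14 - 19) - 4*sqrt(6) + ((6 + 2)/(-14 - 19))*sqrt(6))*(-21) = ((8/(-33))**2 - 32/(-33) - 4*sqrt(6) + (8/(-33))*sqrt(6))*(-21) = ((8*(-1/33))**2 - 32*(-1)/33 - 4*sqrt(6) + (8*(-1/33))*sqrt(6))*(-21) = ((-8/33)**2 - 4*(-8/33) - 4*sqrt(6) - 8*sqrt(6)/33)*(-21) = (64/1089 + 32/33 - 4*sqrt(6) - 8*sqrt(6)/33)*(-21) = (1120/1089 - 140*sqrt(6)/33)*(-21) = -7840/363 + 980*sqrt(6)/11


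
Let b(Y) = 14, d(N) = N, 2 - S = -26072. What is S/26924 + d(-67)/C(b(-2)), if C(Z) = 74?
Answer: 15696/249047 ≈ 0.063024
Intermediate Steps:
S = 26074 (S = 2 - 1*(-26072) = 2 + 26072 = 26074)
S/26924 + d(-67)/C(b(-2)) = 26074/26924 - 67/74 = 26074*(1/26924) - 67*1/74 = 13037/13462 - 67/74 = 15696/249047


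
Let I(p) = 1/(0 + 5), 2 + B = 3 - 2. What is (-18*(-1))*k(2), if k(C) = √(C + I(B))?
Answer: 18*√55/5 ≈ 26.698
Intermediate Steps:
B = -1 (B = -2 + (3 - 2) = -2 + 1 = -1)
I(p) = ⅕ (I(p) = 1/5 = ⅕)
k(C) = √(⅕ + C) (k(C) = √(C + ⅕) = √(⅕ + C))
(-18*(-1))*k(2) = (-18*(-1))*(√(5 + 25*2)/5) = 18*(√(5 + 50)/5) = 18*(√55/5) = 18*√55/5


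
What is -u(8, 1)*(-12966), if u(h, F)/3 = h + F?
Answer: 350082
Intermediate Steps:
u(h, F) = 3*F + 3*h (u(h, F) = 3*(h + F) = 3*(F + h) = 3*F + 3*h)
-u(8, 1)*(-12966) = -(3*1 + 3*8)*(-12966) = -(3 + 24)*(-12966) = -27*(-12966) = -1*(-350082) = 350082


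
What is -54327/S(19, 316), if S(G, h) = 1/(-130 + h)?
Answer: -10104822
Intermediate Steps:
-54327/S(19, 316) = -54327/(1/(-130 + 316)) = -54327/(1/186) = -54327/1/186 = -54327*186 = -10104822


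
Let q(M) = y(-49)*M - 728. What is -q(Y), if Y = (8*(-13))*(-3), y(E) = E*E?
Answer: -748384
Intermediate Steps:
y(E) = E**2
Y = 312 (Y = -104*(-3) = 312)
q(M) = -728 + 2401*M (q(M) = (-49)**2*M - 728 = 2401*M - 728 = -728 + 2401*M)
-q(Y) = -(-728 + 2401*312) = -(-728 + 749112) = -1*748384 = -748384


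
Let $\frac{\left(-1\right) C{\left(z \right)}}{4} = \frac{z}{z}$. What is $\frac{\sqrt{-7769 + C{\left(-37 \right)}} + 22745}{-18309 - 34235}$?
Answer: $- \frac{22745}{52544} - \frac{i \sqrt{7773}}{52544} \approx -0.43288 - 0.0016779 i$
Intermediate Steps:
$C{\left(z \right)} = -4$ ($C{\left(z \right)} = - 4 \frac{z}{z} = \left(-4\right) 1 = -4$)
$\frac{\sqrt{-7769 + C{\left(-37 \right)}} + 22745}{-18309 - 34235} = \frac{\sqrt{-7769 - 4} + 22745}{-18309 - 34235} = \frac{\sqrt{-7773} + 22745}{-52544} = \left(i \sqrt{7773} + 22745\right) \left(- \frac{1}{52544}\right) = \left(22745 + i \sqrt{7773}\right) \left(- \frac{1}{52544}\right) = - \frac{22745}{52544} - \frac{i \sqrt{7773}}{52544}$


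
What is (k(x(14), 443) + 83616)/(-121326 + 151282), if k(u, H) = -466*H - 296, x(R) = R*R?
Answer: -61559/14978 ≈ -4.1100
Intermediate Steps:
x(R) = R²
k(u, H) = -296 - 466*H
(k(x(14), 443) + 83616)/(-121326 + 151282) = ((-296 - 466*443) + 83616)/(-121326 + 151282) = ((-296 - 206438) + 83616)/29956 = (-206734 + 83616)*(1/29956) = -123118*1/29956 = -61559/14978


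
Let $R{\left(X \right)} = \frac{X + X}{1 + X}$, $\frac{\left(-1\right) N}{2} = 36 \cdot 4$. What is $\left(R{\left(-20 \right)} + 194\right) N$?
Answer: $- \frac{1073088}{19} \approx -56478.0$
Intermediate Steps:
$N = -288$ ($N = - 2 \cdot 36 \cdot 4 = \left(-2\right) 144 = -288$)
$R{\left(X \right)} = \frac{2 X}{1 + X}$
$\left(R{\left(-20 \right)} + 194\right) N = \left(2 \left(-20\right) \frac{1}{1 - 20} + 194\right) \left(-288\right) = \left(2 \left(-20\right) \frac{1}{-19} + 194\right) \left(-288\right) = \left(2 \left(-20\right) \left(- \frac{1}{19}\right) + 194\right) \left(-288\right) = \left(\frac{40}{19} + 194\right) \left(-288\right) = \frac{3726}{19} \left(-288\right) = - \frac{1073088}{19}$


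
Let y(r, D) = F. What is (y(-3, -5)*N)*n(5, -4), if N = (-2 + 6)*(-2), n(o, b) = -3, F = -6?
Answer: -144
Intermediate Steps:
N = -8 (N = 4*(-2) = -8)
y(r, D) = -6
(y(-3, -5)*N)*n(5, -4) = -6*(-8)*(-3) = 48*(-3) = -144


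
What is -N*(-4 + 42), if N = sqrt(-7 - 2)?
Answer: -114*I ≈ -114.0*I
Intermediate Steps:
N = 3*I (N = sqrt(-9) = 3*I ≈ 3.0*I)
-N*(-4 + 42) = -3*I*(-4 + 42) = -3*I*38 = -114*I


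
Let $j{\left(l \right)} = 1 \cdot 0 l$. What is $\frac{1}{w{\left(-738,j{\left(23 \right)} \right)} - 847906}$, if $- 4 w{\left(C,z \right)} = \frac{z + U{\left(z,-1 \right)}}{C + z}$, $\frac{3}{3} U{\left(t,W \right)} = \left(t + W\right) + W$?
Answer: $- \frac{1476}{1251509257} \approx -1.1794 \cdot 10^{-6}$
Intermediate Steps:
$U{\left(t,W \right)} = t + 2 W$ ($U{\left(t,W \right)} = \left(t + W\right) + W = \left(W + t\right) + W = t + 2 W$)
$j{\left(l \right)} = 0$ ($j{\left(l \right)} = 0 l = 0$)
$w{\left(C,z \right)} = - \frac{-2 + 2 z}{4 \left(C + z\right)}$ ($w{\left(C,z \right)} = - \frac{\left(z + \left(z + 2 \left(-1\right)\right)\right) \frac{1}{C + z}}{4} = - \frac{\left(z + \left(z - 2\right)\right) \frac{1}{C + z}}{4} = - \frac{\left(z + \left(-2 + z\right)\right) \frac{1}{C + z}}{4} = - \frac{\left(-2 + 2 z\right) \frac{1}{C + z}}{4} = - \frac{\frac{1}{C + z} \left(-2 + 2 z\right)}{4} = - \frac{-2 + 2 z}{4 \left(C + z\right)}$)
$\frac{1}{w{\left(-738,j{\left(23 \right)} \right)} - 847906} = \frac{1}{\frac{1 - 0}{2 \left(-738 + 0\right)} - 847906} = \frac{1}{\frac{1 + 0}{2 \left(-738\right)} - 847906} = \frac{1}{\frac{1}{2} \left(- \frac{1}{738}\right) 1 - 847906} = \frac{1}{- \frac{1}{1476} - 847906} = \frac{1}{- \frac{1251509257}{1476}} = - \frac{1476}{1251509257}$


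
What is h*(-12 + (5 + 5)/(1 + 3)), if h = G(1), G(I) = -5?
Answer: 95/2 ≈ 47.500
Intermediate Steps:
h = -5
h*(-12 + (5 + 5)/(1 + 3)) = -5*(-12 + (5 + 5)/(1 + 3)) = -5*(-12 + 10/4) = -5*(-12 + 10*(¼)) = -5*(-12 + 5/2) = -5*(-19/2) = 95/2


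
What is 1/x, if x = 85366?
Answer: 1/85366 ≈ 1.1714e-5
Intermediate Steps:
1/x = 1/85366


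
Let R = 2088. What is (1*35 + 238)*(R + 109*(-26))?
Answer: -203658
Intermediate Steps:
(1*35 + 238)*(R + 109*(-26)) = (1*35 + 238)*(2088 + 109*(-26)) = (35 + 238)*(2088 - 2834) = 273*(-746) = -203658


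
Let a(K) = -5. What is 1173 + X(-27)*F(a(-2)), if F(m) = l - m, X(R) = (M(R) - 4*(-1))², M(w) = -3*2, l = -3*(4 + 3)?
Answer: 1109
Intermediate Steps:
l = -21 (l = -3*7 = -21)
M(w) = -6
X(R) = 4 (X(R) = (-6 - 4*(-1))² = (-6 + 4)² = (-2)² = 4)
F(m) = -21 - m
1173 + X(-27)*F(a(-2)) = 1173 + 4*(-21 - 1*(-5)) = 1173 + 4*(-21 + 5) = 1173 + 4*(-16) = 1173 - 64 = 1109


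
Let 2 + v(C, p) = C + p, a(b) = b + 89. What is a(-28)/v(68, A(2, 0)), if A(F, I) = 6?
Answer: 61/72 ≈ 0.84722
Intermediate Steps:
a(b) = 89 + b
v(C, p) = -2 + C + p (v(C, p) = -2 + (C + p) = -2 + C + p)
a(-28)/v(68, A(2, 0)) = (89 - 28)/(-2 + 68 + 6) = 61/72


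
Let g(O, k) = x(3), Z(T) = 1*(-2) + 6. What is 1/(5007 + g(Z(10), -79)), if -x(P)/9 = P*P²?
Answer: 1/4764 ≈ 0.00020991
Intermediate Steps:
x(P) = -9*P³ (x(P) = -9*P*P² = -9*P³)
Z(T) = 4 (Z(T) = -2 + 6 = 4)
g(O, k) = -243 (g(O, k) = -9*3³ = -9*27 = -243)
1/(5007 + g(Z(10), -79)) = 1/(5007 - 243) = 1/4764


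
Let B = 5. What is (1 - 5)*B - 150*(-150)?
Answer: 22480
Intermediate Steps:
(1 - 5)*B - 150*(-150) = (1 - 5)*5 - 150*(-150) = -4*5 + 22500 = -20 + 22500 = 22480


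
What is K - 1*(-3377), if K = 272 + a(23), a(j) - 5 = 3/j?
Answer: 84045/23 ≈ 3654.1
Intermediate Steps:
a(j) = 5 + 3/j
K = 6374/23 (K = 272 + (5 + 3/23) = 272 + 118/23 = 6374/23 ≈ 277.13)
K - 1*(-3377) = 6374/23 - 1*(-3377) = 6374/23 + 3377 = 84045/23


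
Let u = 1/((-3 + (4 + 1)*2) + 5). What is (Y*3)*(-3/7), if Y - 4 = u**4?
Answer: -82945/16128 ≈ -5.1429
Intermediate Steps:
u = 1/12 (u = 1/((-3 + 5*2) + 5) = 1/((-3 + 10) + 5) = 1/(7 + 5) = 1/12 ≈ 0.083333)
Y = 82945/20736 (Y = 4 + (1/12)**4 = 4 + 1/20736 = 82945/20736 ≈ 4.0000)
(Y*3)*(-3/7) = ((82945/20736)*3)*(-3/7) = 82945*(-3*1/7)/6912 = (82945/6912)*(-3/7) = -82945/16128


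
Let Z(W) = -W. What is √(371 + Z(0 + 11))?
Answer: 6*√10 ≈ 18.974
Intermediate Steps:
√(371 + Z(0 + 11)) = √(371 - (0 + 11)) = √(371 - 1*11) = √(371 - 11) = √360 = 6*√10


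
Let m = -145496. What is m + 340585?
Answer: 195089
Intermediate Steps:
m + 340585 = -145496 + 340585 = 195089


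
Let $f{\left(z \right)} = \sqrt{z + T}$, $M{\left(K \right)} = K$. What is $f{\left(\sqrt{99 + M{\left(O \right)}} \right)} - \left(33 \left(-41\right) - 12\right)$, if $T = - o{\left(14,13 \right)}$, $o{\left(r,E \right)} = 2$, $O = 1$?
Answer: $1365 + 2 \sqrt{2} \approx 1367.8$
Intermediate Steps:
$T = -2$ ($T = \left(-1\right) 2 = -2$)
$f{\left(z \right)} = \sqrt{-2 + z}$ ($f{\left(z \right)} = \sqrt{z - 2} = \sqrt{-2 + z}$)
$f{\left(\sqrt{99 + M{\left(O \right)}} \right)} - \left(33 \left(-41\right) - 12\right) = \sqrt{-2 + \sqrt{99 + 1}} - \left(33 \left(-41\right) - 12\right) = \sqrt{-2 + \sqrt{100}} - \left(-1353 - 12\right) = \sqrt{-2 + 10} - -1365 = \sqrt{8} + 1365 = 2 \sqrt{2} + 1365 = 1365 + 2 \sqrt{2}$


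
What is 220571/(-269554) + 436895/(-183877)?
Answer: -158324728597/49564780858 ≈ -3.1943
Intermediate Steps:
220571/(-269554) + 436895/(-183877) = 220571*(-1/269554) + 436895*(-1/183877) = -220571/269554 - 436895/183877 = -158324728597/49564780858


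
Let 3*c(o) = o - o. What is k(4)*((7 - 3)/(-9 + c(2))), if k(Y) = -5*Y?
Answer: 80/9 ≈ 8.8889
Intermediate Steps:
c(o) = 0 (c(o) = (o - o)/3 = (⅓)*0 = 0)
k(4)*((7 - 3)/(-9 + c(2))) = (-5*4)*((7 - 3)/(-9 + 0)) = -80/(-9) = -80*(-1)/9 = -20*(-4/9) = 80/9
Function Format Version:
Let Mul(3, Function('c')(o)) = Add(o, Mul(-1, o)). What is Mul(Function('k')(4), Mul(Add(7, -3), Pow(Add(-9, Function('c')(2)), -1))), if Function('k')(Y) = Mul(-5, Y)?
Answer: Rational(80, 9) ≈ 8.8889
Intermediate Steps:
Function('c')(o) = 0 (Function('c')(o) = Mul(Rational(1, 3), Add(o, Mul(-1, o))) = Mul(Rational(1, 3), 0) = 0)
Mul(Function('k')(4), Mul(Add(7, -3), Pow(Add(-9, Function('c')(2)), -1))) = Mul(Mul(-5, 4), Mul(Add(7, -3), Pow(Add(-9, 0), -1))) = Mul(-20, Mul(4, Pow(-9, -1))) = Mul(-20, Mul(4, Rational(-1, 9))) = Mul(-20, Rational(-4, 9)) = Rational(80, 9)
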